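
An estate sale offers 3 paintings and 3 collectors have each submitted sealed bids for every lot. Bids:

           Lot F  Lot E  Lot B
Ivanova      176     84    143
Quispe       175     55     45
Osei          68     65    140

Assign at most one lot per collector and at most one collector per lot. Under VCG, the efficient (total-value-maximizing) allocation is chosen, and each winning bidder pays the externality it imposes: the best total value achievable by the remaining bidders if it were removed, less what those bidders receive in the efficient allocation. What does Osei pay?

Efficient allocation: Ivanova→Lot E ($84), Quispe→Lot F ($175), Osei→Lot B ($140); total welfare W = $399.
Osei receives Lot B at value $140, so the others get W − 140 = $259.
Without Osei: best allocation of the remaining 2 bidders over all 3 lots is Ivanova→Lot B ($143), Quispe→Lot F ($175), total $318.
VCG payment = (others' best without Osei) − (others' welfare with Osei) = 318 − 259 = $59.

Osei pays $59.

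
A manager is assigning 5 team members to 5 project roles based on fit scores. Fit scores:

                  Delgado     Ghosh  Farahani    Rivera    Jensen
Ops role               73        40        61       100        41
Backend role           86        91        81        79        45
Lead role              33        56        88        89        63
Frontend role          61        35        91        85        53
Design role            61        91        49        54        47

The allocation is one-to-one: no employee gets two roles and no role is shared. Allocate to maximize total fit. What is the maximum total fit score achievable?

Maximum total: 431 pts

Optimal: Delgado→Backend role (86 pts), Ghosh→Design role (91 pts), Farahani→Frontend role (91 pts), Rivera→Ops role (100 pts), Jensen→Lead role (63 pts) — total 86+91+91+100+63 = 431 pts.
Column-greedy (each role in turn goes to its best remaining employee) gives 387 pts, worse by 44.
Next-best assignment: Delgado→Backend role, Ghosh→Design role, Farahani→Lead role, Rivera→Ops role, Jensen→Frontend role = 418 pts.
No other one-to-one assignment exceeds 431 pts.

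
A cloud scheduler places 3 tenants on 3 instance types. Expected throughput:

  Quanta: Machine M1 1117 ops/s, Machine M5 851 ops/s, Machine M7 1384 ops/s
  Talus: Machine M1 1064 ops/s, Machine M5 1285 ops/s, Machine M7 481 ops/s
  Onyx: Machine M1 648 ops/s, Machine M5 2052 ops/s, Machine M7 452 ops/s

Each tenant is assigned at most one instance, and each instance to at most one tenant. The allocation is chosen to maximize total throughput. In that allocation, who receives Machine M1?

Optimal: Quanta→Machine M7 (1384 ops/s), Talus→Machine M1 (1064 ops/s), Onyx→Machine M5 (2052 ops/s) — total 1384+1064+2052 = 4500 ops/s.
Next-best assignment: Quanta→Machine M1, Talus→Machine M7, Onyx→Machine M5 = 3650 ops/s.
Every other assignment is strictly worse.
Talus's own top instance is Machine M5 (1285 ops/s), but forcing Talus→Machine M5 and reassigning the rest optimally gives only 3317 ops/s — worse by 1183.

Talus receives Machine M1.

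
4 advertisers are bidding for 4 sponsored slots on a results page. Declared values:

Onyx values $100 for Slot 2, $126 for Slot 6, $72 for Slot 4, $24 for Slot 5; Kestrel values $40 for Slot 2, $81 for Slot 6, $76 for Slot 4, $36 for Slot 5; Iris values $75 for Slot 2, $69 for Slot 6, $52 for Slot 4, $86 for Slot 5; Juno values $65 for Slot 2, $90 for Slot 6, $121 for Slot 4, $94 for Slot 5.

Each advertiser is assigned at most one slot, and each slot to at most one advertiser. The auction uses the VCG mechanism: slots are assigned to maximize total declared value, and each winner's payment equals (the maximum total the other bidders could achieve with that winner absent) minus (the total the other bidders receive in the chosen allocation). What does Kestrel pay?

Kestrel pays $26.

Efficient allocation: Onyx→Slot 2 ($100), Kestrel→Slot 6 ($81), Iris→Slot 5 ($86), Juno→Slot 4 ($121); total welfare W = $388.
Kestrel receives Slot 6 at value $81, so the others get W − 81 = $307.
Without Kestrel: best allocation of the remaining 3 bidders over all 4 slots is Onyx→Slot 6 ($126), Iris→Slot 5 ($86), Juno→Slot 4 ($121), total $333.
VCG payment = (others' best without Kestrel) − (others' welfare with Kestrel) = 333 − 307 = $26.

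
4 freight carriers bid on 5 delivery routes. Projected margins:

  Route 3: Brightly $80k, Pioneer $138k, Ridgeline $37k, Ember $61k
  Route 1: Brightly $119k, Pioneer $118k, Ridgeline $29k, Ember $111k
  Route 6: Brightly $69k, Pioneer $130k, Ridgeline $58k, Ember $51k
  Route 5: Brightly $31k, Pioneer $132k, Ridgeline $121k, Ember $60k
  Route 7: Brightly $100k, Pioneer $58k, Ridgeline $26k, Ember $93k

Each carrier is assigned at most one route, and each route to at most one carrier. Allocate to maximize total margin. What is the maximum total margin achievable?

Treat this as an assignment problem: match each carrier to one route.
Optimal: Brightly→Route 1 ($119k), Pioneer→Route 3 ($138k), Ridgeline→Route 5 ($121k), Ember→Route 7 ($93k) — total 119+138+121+93 = $471k.
Column-greedy (each route in turn goes to its best remaining carrier) gives $375k, worse by 96.
Every other assignment is strictly worse.

Maximum total: $471k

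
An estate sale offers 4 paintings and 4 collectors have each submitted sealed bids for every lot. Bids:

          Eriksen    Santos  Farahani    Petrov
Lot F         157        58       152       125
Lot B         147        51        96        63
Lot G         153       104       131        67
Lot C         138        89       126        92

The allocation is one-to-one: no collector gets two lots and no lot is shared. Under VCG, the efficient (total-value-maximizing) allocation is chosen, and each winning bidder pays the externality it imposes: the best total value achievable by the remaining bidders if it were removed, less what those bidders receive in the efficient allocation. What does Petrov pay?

Petrov pays $26.

Efficient allocation: Eriksen→Lot B ($147), Santos→Lot G ($104), Farahani→Lot C ($126), Petrov→Lot F ($125); total welfare W = $502.
Petrov receives Lot F at value $125, so the others get W − 125 = $377.
Without Petrov: best allocation of the remaining 3 bidders over all 4 lots is Eriksen→Lot B ($147), Santos→Lot G ($104), Farahani→Lot F ($152), total $403.
VCG payment = (others' best without Petrov) − (others' welfare with Petrov) = 403 − 377 = $26.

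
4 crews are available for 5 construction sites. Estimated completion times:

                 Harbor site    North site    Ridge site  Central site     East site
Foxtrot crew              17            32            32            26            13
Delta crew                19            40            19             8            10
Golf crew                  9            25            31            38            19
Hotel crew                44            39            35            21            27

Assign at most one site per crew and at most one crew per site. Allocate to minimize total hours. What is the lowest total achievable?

Min total: 62 hours

Optimal: Foxtrot crew→East site (13 hours), Delta crew→Ridge site (19 hours), Golf crew→Harbor site (9 hours), Hotel crew→Central site (21 hours) — total 13+19+9+21 = 62 hours.
Column-greedy (each site in turn goes to its cheapest remaining crew) gives 81 hours, worse by 19.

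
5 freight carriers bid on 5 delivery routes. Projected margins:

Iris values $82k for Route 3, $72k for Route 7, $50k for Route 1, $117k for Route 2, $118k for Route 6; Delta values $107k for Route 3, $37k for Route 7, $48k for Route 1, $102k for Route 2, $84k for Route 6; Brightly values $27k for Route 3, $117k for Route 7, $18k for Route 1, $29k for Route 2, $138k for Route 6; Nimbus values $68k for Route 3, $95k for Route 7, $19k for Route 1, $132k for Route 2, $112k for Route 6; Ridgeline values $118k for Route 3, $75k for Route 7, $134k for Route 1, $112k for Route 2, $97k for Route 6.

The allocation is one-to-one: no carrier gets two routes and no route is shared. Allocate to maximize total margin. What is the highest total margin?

Max total: $608k

Optimal: Iris→Route 6 ($118k), Delta→Route 3 ($107k), Brightly→Route 7 ($117k), Nimbus→Route 2 ($132k), Ridgeline→Route 1 ($134k) — total 118+107+117+132+134 = $608k.
Max-entry greedy (repeatedly take the single best remaining cell) gives $583k, worse by 25.
Swapping Ridgeline↔Brightly (Ridgeline→Route 7 $75k, Brightly→Route 1 $18k) loses 158.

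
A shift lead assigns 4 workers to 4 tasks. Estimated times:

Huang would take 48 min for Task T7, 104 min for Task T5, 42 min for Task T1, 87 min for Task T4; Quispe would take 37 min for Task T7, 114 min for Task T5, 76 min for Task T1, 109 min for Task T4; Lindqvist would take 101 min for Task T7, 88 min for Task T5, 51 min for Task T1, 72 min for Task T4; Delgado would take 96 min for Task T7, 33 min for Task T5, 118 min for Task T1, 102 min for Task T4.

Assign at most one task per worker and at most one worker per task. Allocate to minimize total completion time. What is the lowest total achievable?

Optimal: Huang→Task T1 (42 min), Quispe→Task T7 (37 min), Lindqvist→Task T4 (72 min), Delgado→Task T5 (33 min) — total 42+37+72+33 = 184 min.
Swapping Quispe↔Delgado (Quispe→Task T5 114 min, Delgado→Task T7 96 min) adds 140.

Min total: 184 min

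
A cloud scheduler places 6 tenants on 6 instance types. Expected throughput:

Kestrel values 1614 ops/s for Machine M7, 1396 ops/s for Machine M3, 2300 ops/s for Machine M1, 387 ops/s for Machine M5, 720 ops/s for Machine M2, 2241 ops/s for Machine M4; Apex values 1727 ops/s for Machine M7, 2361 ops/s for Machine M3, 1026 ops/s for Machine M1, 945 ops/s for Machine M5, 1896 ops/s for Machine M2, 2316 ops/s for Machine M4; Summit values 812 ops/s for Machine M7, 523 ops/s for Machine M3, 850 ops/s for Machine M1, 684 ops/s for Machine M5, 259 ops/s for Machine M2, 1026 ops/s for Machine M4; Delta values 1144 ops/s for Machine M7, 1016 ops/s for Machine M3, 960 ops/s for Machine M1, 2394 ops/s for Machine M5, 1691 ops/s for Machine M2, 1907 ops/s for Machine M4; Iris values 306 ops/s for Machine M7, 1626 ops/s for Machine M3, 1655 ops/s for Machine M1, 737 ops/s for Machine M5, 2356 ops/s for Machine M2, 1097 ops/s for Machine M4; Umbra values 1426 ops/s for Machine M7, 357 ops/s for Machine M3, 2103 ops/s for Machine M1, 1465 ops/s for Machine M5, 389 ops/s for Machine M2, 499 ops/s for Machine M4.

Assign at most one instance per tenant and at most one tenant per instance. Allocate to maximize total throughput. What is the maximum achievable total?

This is a one-to-one assignment (maximum-weight bipartite matching).
Optimal: Kestrel→Machine M4 (2241 ops/s), Apex→Machine M3 (2361 ops/s), Summit→Machine M7 (812 ops/s), Delta→Machine M5 (2394 ops/s), Iris→Machine M2 (2356 ops/s), Umbra→Machine M1 (2103 ops/s) — total 2241+2361+812+2394+2356+2103 = 12267 ops/s.
Swapping Iris↔Apex (Iris→Machine M3 1626 ops/s, Apex→Machine M2 1896 ops/s) loses 1195.

Maximum total: 12267 ops/s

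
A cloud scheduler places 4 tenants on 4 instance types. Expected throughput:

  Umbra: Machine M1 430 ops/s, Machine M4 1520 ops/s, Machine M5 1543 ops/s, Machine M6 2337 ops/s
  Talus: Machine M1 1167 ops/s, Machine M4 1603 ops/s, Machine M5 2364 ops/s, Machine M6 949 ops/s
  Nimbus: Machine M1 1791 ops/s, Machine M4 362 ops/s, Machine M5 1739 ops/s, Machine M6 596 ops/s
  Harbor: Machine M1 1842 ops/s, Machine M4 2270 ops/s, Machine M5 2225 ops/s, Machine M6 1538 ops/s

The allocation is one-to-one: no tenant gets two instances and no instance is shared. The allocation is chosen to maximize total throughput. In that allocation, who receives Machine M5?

Talus receives Machine M5.

This is a one-to-one assignment (maximum-weight bipartite matching).
Optimal: Umbra→Machine M6 (2337 ops/s), Talus→Machine M5 (2364 ops/s), Nimbus→Machine M1 (1791 ops/s), Harbor→Machine M4 (2270 ops/s) — total 2337+2364+1791+2270 = 8762 ops/s.
Column-greedy (each instance in turn goes to its best remaining tenant) gives 7521 ops/s, worse by 1241.
Swapping Talus↔Nimbus (Talus→Machine M1 1167 ops/s, Nimbus→Machine M5 1739 ops/s) loses 1249.
No other one-to-one assignment exceeds 8762 ops/s.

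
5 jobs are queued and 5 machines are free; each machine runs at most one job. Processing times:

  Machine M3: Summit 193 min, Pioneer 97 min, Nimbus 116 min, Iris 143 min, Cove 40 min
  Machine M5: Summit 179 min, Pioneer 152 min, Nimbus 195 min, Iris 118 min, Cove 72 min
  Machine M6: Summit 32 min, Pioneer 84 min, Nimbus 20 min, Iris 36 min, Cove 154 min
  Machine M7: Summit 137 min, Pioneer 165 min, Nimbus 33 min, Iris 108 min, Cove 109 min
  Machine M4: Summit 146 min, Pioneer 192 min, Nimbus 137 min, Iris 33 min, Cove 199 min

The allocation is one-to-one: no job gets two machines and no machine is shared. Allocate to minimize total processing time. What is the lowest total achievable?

Optimal: Summit→Machine M6 (32 min), Pioneer→Machine M3 (97 min), Nimbus→Machine M7 (33 min), Iris→Machine M4 (33 min), Cove→Machine M5 (72 min) — total 32+97+33+33+72 = 267 min.
Column-greedy (each machine in turn goes to its cheapest remaining job) gives 507 min, worse by 240.
Next-best assignment: Summit→Machine M6, Pioneer→Machine M5, Nimbus→Machine M7, Iris→Machine M4, Cove→Machine M3 = 290 min.
Swapping Summit↔Iris (Summit→Machine M4 146 min, Iris→Machine M6 36 min) adds 117.

Minimum total: 267 min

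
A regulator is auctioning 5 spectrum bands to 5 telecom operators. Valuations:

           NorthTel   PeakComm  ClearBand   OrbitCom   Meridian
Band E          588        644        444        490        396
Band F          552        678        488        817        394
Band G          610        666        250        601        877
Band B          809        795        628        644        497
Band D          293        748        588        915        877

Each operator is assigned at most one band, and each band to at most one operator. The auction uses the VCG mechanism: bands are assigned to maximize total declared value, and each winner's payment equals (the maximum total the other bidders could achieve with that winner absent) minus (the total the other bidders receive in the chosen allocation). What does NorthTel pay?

Efficient allocation: NorthTel→Band B ($809M), PeakComm→Band E ($644M), ClearBand→Band D ($588M), OrbitCom→Band F ($817M), Meridian→Band G ($877M); total welfare W = $3735M.
NorthTel receives Band B at value $809M, so the others get W − 809 = $2926M.
Without NorthTel: best allocation of the remaining 4 bidders over all 5 bands is PeakComm→Band F ($678M), ClearBand→Band B ($628M), OrbitCom→Band D ($915M), Meridian→Band G ($877M), total $3098M.
VCG payment = (others' best without NorthTel) − (others' welfare with NorthTel) = 3098 − 2926 = $172M.

NorthTel pays $172M.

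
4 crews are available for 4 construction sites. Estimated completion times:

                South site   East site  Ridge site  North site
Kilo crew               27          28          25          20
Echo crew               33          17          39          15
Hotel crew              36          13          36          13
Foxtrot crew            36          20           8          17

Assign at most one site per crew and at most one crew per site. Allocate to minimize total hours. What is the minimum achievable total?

This is a one-to-one assignment (minimum-cost bipartite matching).
Optimal: Kilo crew→South site (27 hours), Echo crew→North site (15 hours), Hotel crew→East site (13 hours), Foxtrot crew→Ridge site (8 hours) — total 27+15+13+8 = 63 hours.
Row-greedy (each crew in turn takes its cheapest remaining site) gives 81 hours, worse by 18.
Checked against all permutations: 63 hours is optimal.

Min total: 63 hours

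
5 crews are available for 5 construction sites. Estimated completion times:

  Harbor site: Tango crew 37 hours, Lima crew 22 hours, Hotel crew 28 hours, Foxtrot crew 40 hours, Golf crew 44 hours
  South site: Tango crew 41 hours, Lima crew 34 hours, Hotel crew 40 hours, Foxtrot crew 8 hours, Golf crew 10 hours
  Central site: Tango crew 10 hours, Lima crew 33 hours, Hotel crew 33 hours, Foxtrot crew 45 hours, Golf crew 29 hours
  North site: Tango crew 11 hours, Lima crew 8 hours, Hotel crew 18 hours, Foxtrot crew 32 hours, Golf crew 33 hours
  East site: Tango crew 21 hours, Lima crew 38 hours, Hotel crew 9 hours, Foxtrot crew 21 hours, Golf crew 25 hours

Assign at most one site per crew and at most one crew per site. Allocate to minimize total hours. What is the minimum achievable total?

Treat this as an assignment problem: match each crew to one site.
Optimal: Tango crew→Central site (10 hours), Lima crew→North site (8 hours), Hotel crew→Harbor site (28 hours), Foxtrot crew→East site (21 hours), Golf crew→South site (10 hours) — total 10+8+28+21+10 = 77 hours.
Column-greedy (each site in turn goes to its cheapest remaining crew) gives 83 hours, worse by 6.

Minimum total: 77 hours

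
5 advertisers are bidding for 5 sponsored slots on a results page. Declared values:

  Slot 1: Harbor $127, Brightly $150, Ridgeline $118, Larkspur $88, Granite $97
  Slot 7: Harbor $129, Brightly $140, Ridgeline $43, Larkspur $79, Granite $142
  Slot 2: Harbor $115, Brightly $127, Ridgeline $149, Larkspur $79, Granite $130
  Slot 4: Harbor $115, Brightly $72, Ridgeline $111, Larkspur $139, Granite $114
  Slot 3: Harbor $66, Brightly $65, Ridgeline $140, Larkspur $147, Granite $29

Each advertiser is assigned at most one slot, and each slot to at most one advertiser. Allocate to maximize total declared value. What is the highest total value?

Optimal: Harbor→Slot 4 ($115), Brightly→Slot 1 ($150), Ridgeline→Slot 2 ($149), Larkspur→Slot 3 ($147), Granite→Slot 7 ($142) — total 115+150+149+147+142 = $703.
Next-best assignment: Harbor→Slot 7, Brightly→Slot 1, Ridgeline→Slot 2, Larkspur→Slot 3, Granite→Slot 4 = $689.

Max total: $703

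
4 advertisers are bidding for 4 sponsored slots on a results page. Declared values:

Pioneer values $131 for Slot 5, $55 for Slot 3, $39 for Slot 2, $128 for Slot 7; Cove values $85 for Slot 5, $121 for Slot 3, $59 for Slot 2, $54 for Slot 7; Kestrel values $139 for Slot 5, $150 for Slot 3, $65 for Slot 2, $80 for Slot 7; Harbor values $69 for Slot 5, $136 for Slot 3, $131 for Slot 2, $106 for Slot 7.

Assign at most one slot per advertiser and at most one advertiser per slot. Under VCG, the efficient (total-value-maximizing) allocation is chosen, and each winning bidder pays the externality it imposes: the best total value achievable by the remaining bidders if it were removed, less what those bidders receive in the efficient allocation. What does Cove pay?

Cove pays $14.

Efficient allocation: Pioneer→Slot 7 ($128), Cove→Slot 3 ($121), Kestrel→Slot 5 ($139), Harbor→Slot 2 ($131); total welfare W = $519.
Cove receives Slot 3 at value $121, so the others get W − 121 = $398.
Without Cove: best allocation of the remaining 3 bidders over all 4 slots is Pioneer→Slot 5 ($131), Kestrel→Slot 3 ($150), Harbor→Slot 2 ($131), total $412.
VCG payment = (others' best without Cove) − (others' welfare with Cove) = 412 − 398 = $14.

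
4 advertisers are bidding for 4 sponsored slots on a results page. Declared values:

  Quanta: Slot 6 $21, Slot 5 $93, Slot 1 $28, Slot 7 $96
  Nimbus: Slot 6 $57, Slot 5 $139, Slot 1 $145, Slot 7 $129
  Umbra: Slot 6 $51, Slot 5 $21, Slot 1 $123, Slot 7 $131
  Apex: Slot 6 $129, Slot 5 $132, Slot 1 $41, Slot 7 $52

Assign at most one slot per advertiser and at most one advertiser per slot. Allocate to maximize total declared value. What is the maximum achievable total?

Optimal: Quanta→Slot 5 ($93), Nimbus→Slot 1 ($145), Umbra→Slot 7 ($131), Apex→Slot 6 ($129) — total 93+145+131+129 = $498.
Max-entry greedy (repeatedly take the single best remaining cell) gives $429, worse by 69.

Max total: $498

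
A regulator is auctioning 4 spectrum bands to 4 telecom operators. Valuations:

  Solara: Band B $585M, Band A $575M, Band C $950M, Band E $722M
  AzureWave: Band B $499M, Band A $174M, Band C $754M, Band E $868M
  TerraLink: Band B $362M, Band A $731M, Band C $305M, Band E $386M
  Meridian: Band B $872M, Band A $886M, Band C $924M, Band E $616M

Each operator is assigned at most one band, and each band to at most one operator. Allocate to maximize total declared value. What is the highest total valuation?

Optimal: Solara→Band C ($950M), AzureWave→Band E ($868M), TerraLink→Band A ($731M), Meridian→Band B ($872M) — total 950+868+731+872 = $3421M.
Max-entry greedy (repeatedly take the single best remaining cell) gives $3066M, worse by 355.
Next-best assignment: Solara→Band B, AzureWave→Band E, TerraLink→Band A, Meridian→Band C = $3108M.
Swapping Meridian↔AzureWave (Meridian→Band E $616M, AzureWave→Band B $499M) loses 625.

Maximum total: $3421M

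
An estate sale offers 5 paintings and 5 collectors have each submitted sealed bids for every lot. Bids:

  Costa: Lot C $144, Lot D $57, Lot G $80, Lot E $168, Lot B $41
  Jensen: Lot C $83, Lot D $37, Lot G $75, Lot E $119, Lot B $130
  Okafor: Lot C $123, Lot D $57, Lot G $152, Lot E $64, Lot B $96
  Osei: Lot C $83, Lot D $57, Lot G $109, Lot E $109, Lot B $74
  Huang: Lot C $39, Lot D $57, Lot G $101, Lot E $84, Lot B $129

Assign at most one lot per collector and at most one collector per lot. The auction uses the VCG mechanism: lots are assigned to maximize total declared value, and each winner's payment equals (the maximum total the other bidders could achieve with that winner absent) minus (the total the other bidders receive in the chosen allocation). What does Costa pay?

Costa pays $26.

Efficient allocation: Costa→Lot C ($144), Jensen→Lot E ($119), Okafor→Lot G ($152), Osei→Lot D ($57), Huang→Lot B ($129); total welfare W = $601.
Costa receives Lot C at value $144, so the others get W − 144 = $457.
Without Costa: best allocation of the remaining 4 bidders over all 5 lots is Jensen→Lot E ($119), Okafor→Lot G ($152), Osei→Lot C ($83), Huang→Lot B ($129), total $483.
VCG payment = (others' best without Costa) − (others' welfare with Costa) = 483 − 457 = $26.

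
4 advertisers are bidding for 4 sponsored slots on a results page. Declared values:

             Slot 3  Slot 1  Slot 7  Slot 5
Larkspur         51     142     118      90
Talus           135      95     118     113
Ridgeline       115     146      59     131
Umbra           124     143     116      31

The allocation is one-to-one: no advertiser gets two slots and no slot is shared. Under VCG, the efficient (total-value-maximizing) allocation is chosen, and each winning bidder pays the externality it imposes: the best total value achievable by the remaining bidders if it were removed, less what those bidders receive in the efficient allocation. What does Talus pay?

Talus pays $5.

Efficient allocation: Larkspur→Slot 7 ($118), Talus→Slot 3 ($135), Ridgeline→Slot 5 ($131), Umbra→Slot 1 ($143); total welfare W = $527.
Talus receives Slot 3 at value $135, so the others get W − 135 = $392.
Without Talus: best allocation of the remaining 3 bidders over all 4 slots is Larkspur→Slot 1 ($142), Ridgeline→Slot 5 ($131), Umbra→Slot 3 ($124), total $397.
VCG payment = (others' best without Talus) − (others' welfare with Talus) = 397 − 392 = $5.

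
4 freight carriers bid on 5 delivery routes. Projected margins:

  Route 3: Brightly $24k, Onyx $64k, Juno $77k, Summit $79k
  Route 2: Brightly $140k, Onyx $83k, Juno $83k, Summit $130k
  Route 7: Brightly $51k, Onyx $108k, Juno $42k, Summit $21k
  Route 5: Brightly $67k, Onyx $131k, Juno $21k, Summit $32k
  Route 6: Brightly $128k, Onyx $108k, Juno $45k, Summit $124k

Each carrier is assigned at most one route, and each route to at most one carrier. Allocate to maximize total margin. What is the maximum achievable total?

Maximum total: $472k

Optimal: Brightly→Route 2 ($140k), Onyx→Route 5 ($131k), Juno→Route 3 ($77k), Summit→Route 6 ($124k) — total 140+131+77+124 = $472k.
Column-greedy (each route in turn goes to its best remaining carrier) gives $348k, worse by 124.
Next-best assignment: Brightly→Route 6, Onyx→Route 5, Juno→Route 3, Summit→Route 2 = $466k.
Swapping Onyx↔Summit (Onyx→Route 6 $108k, Summit→Route 5 $32k) loses 115.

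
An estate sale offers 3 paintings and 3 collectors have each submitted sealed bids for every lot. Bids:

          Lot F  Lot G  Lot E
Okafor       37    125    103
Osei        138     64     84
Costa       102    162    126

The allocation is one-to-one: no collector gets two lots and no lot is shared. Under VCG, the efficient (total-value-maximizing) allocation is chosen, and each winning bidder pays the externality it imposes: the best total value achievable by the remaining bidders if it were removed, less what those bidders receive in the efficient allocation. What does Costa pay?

Costa pays $22.

Efficient allocation: Okafor→Lot E ($103), Osei→Lot F ($138), Costa→Lot G ($162); total welfare W = $403.
Costa receives Lot G at value $162, so the others get W − 162 = $241.
Without Costa: best allocation of the remaining 2 bidders over all 3 lots is Okafor→Lot G ($125), Osei→Lot F ($138), total $263.
VCG payment = (others' best without Costa) − (others' welfare with Costa) = 263 − 241 = $22.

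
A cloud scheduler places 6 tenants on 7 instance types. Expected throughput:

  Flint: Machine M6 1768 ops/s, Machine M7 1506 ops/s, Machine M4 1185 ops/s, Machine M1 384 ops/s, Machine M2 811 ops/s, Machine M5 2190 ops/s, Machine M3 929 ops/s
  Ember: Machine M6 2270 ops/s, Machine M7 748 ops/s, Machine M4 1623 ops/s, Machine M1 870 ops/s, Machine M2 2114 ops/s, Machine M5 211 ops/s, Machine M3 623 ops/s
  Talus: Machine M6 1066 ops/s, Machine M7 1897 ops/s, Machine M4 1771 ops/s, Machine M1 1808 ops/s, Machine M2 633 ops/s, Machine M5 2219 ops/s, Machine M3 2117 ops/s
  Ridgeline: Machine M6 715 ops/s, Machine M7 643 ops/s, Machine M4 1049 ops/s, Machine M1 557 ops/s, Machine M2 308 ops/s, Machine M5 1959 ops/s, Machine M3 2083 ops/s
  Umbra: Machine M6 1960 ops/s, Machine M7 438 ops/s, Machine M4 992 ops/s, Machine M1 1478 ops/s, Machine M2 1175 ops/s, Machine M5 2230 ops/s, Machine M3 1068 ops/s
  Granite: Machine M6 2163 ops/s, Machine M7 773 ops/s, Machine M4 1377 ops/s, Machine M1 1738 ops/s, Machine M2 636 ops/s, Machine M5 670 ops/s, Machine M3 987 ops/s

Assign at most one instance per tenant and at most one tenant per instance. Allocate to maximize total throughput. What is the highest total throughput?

Treat this as an assignment problem: match each tenant to one instance.
Optimal: Flint→Machine M5 (2190 ops/s), Ember→Machine M2 (2114 ops/s), Talus→Machine M7 (1897 ops/s), Ridgeline→Machine M3 (2083 ops/s), Umbra→Machine M6 (1960 ops/s), Granite→Machine M1 (1738 ops/s) — total 2190+2114+1897+2083+1960+1738 = 11982 ops/s.
Row-greedy (each tenant in turn takes its best remaining instance) gives 9877 ops/s, worse by 2105.
Next-best assignment: Flint→Machine M5, Ember→Machine M2, Talus→Machine M7, Ridgeline→Machine M3, Umbra→Machine M1, Granite→Machine M6 = 11925 ops/s.

Max total: 11982 ops/s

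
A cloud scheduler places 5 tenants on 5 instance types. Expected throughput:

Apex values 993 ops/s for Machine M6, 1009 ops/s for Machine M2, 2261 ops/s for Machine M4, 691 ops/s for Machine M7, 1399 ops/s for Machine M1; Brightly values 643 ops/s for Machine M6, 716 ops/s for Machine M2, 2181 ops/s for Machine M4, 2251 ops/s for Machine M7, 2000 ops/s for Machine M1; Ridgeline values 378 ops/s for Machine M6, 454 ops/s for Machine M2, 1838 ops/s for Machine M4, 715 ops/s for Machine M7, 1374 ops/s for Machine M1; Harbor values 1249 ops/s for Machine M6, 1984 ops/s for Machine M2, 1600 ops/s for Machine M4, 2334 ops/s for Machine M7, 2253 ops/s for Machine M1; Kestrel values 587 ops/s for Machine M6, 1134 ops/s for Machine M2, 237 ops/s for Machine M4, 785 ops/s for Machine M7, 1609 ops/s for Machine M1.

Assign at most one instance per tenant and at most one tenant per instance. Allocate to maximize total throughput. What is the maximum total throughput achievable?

Max total: 8675 ops/s

This is a one-to-one assignment (maximum-weight bipartite matching).
Optimal: Apex→Machine M6 (993 ops/s), Brightly→Machine M7 (2251 ops/s), Ridgeline→Machine M4 (1838 ops/s), Harbor→Machine M2 (1984 ops/s), Kestrel→Machine M1 (1609 ops/s) — total 993+2251+1838+1984+1609 = 8675 ops/s.
Max-entry greedy (repeatedly take the single best remaining cell) gives 8107 ops/s, worse by 568.
Next-best assignment: Apex→Machine M4, Brightly→Machine M7, Ridgeline→Machine M6, Harbor→Machine M2, Kestrel→Machine M1 = 8483 ops/s.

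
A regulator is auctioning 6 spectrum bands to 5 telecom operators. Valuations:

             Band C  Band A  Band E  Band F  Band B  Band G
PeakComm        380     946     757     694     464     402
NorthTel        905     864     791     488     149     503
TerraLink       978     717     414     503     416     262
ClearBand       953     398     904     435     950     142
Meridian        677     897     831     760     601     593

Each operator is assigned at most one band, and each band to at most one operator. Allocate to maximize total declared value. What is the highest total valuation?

This is a one-to-one assignment (maximum-weight bipartite matching).
Optimal: PeakComm→Band A ($946M), NorthTel→Band E ($791M), TerraLink→Band C ($978M), ClearBand→Band B ($950M), Meridian→Band F ($760M) — total 946+791+978+950+760 = $4425M.
Column-greedy (each band in turn goes to its best remaining operator) gives $3737M, worse by 688.
Next-best assignment: PeakComm→Band F, NorthTel→Band A, TerraLink→Band C, ClearBand→Band B, Meridian→Band E = $4317M.
Every other assignment is strictly worse.

Max total: $4425M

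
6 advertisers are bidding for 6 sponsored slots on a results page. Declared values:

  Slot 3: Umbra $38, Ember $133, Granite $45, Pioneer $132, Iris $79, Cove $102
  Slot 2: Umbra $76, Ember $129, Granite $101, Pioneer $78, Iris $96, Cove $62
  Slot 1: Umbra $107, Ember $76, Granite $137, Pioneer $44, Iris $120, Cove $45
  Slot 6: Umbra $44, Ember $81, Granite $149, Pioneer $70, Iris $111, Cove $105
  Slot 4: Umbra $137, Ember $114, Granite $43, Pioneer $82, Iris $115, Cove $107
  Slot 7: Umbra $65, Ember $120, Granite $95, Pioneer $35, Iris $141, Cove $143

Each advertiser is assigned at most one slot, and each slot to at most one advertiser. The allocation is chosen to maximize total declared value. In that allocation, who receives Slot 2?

Ember receives Slot 2.

Optimal: Umbra→Slot 4 ($137), Ember→Slot 2 ($129), Granite→Slot 6 ($149), Pioneer→Slot 3 ($132), Iris→Slot 1 ($120), Cove→Slot 7 ($143) — total 137+129+149+132+120+143 = $810.
Max-entry greedy (repeatedly take the single best remaining cell) gives $760, worse by 50.
Next-best assignment: Umbra→Slot 4, Ember→Slot 2, Granite→Slot 1, Pioneer→Slot 3, Iris→Slot 6, Cove→Slot 7 = $789.
No other one-to-one assignment exceeds $810.
Ember's own top slot is Slot 3 ($133), but forcing Ember→Slot 3 and reassigning the rest optimally gives only $760 — worse by 50.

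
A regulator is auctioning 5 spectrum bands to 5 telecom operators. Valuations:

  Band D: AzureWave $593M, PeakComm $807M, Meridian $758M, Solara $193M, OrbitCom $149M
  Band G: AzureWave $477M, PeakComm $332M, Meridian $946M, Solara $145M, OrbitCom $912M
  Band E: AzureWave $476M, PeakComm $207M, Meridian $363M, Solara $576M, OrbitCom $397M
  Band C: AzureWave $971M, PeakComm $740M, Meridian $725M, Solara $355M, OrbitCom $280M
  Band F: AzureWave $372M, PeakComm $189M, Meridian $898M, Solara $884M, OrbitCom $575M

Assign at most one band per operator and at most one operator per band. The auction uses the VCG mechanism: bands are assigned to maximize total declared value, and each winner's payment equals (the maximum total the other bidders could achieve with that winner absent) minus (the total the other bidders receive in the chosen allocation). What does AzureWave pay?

Efficient allocation: AzureWave→Band C ($971M), PeakComm→Band D ($807M), Meridian→Band F ($898M), Solara→Band E ($576M), OrbitCom→Band G ($912M); total welfare W = $4164M.
AzureWave receives Band C at value $971M, so the others get W − 971 = $3193M.
Without AzureWave: best allocation of the remaining 4 bidders over all 5 bands is PeakComm→Band D ($807M), Meridian→Band C ($725M), Solara→Band F ($884M), OrbitCom→Band G ($912M), total $3328M.
VCG payment = (others' best without AzureWave) − (others' welfare with AzureWave) = 3328 − 3193 = $135M.

AzureWave pays $135M.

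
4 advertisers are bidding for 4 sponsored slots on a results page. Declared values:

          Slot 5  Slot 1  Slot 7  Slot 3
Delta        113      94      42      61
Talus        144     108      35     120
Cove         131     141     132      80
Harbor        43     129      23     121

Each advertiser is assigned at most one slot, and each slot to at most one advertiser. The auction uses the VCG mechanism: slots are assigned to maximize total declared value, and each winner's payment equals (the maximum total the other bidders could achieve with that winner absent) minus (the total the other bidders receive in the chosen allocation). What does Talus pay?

Talus pays $1.

Efficient allocation: Delta→Slot 5 ($113), Talus→Slot 3 ($120), Cove→Slot 7 ($132), Harbor→Slot 1 ($129); total welfare W = $494.
Talus receives Slot 3 at value $120, so the others get W − 120 = $374.
Without Talus: best allocation of the remaining 3 bidders over all 4 slots is Delta→Slot 5 ($113), Cove→Slot 1 ($141), Harbor→Slot 3 ($121), total $375.
VCG payment = (others' best without Talus) − (others' welfare with Talus) = 375 − 374 = $1.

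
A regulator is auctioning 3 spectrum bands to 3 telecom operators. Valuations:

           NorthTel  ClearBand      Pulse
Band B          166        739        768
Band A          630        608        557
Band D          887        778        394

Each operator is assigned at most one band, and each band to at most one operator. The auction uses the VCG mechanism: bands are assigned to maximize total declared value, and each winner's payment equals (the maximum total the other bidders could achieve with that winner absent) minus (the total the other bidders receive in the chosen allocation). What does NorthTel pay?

NorthTel pays $170M.

Efficient allocation: NorthTel→Band D ($887M), ClearBand→Band A ($608M), Pulse→Band B ($768M); total welfare W = $2263M.
NorthTel receives Band D at value $887M, so the others get W − 887 = $1376M.
Without NorthTel: best allocation of the remaining 2 bidders over all 3 bands is ClearBand→Band D ($778M), Pulse→Band B ($768M), total $1546M.
VCG payment = (others' best without NorthTel) − (others' welfare with NorthTel) = 1546 − 1376 = $170M.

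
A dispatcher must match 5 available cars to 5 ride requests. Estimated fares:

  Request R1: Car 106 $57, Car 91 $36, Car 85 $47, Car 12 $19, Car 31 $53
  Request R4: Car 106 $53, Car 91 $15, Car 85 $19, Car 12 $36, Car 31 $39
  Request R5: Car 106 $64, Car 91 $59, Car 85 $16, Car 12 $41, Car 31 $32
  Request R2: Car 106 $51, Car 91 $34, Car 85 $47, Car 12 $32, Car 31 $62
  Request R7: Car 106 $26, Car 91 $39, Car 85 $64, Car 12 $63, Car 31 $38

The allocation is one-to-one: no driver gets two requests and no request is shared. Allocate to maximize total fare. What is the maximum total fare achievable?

Maximum total: $284

This is a one-to-one assignment (maximum-weight bipartite matching).
Optimal: Car 106→Request R4 ($53), Car 91→Request R5 ($59), Car 85→Request R1 ($47), Car 12→Request R7 ($63), Car 31→Request R2 ($62) — total 53+59+47+63+62 = $284.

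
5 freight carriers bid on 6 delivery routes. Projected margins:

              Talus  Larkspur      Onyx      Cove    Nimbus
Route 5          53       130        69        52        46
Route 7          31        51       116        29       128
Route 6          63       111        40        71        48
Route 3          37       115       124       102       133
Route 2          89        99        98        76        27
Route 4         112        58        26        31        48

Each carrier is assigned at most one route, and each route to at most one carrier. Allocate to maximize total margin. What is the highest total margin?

Optimal: Talus→Route 4 ($112k), Larkspur→Route 5 ($130k), Onyx→Route 3 ($124k), Cove→Route 2 ($76k), Nimbus→Route 7 ($128k) — total 112+130+124+76+128 = $570k.
Column-greedy (each route in turn goes to its best remaining carrier) gives $542k, worse by 28.

Maximum total: $570k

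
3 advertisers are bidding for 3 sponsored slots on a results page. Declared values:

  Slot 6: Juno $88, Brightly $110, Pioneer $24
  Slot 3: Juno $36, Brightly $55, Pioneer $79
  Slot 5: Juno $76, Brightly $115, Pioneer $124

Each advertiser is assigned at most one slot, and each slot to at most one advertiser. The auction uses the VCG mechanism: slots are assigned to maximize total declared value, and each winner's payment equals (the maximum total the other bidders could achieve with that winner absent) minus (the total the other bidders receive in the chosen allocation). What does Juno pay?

Juno pays $40.

Efficient allocation: Juno→Slot 6 ($88), Brightly→Slot 5 ($115), Pioneer→Slot 3 ($79); total welfare W = $282.
Juno receives Slot 6 at value $88, so the others get W − 88 = $194.
Without Juno: best allocation of the remaining 2 bidders over all 3 slots is Brightly→Slot 6 ($110), Pioneer→Slot 5 ($124), total $234.
VCG payment = (others' best without Juno) − (others' welfare with Juno) = 234 − 194 = $40.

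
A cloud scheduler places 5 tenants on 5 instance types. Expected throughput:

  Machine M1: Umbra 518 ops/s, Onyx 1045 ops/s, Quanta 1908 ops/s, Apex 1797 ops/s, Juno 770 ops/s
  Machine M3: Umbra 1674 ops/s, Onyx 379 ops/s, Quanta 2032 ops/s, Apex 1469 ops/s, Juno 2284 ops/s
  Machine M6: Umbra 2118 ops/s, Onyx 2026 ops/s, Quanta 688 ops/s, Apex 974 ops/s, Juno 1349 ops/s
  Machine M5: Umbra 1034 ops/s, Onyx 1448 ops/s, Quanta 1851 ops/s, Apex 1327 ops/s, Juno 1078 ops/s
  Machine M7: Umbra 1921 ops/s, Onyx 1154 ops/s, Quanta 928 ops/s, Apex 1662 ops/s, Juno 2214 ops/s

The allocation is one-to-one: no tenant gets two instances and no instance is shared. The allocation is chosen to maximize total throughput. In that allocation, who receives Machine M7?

This is the linear assignment problem.
Optimal: Umbra→Machine M7 (1921 ops/s), Onyx→Machine M6 (2026 ops/s), Quanta→Machine M5 (1851 ops/s), Apex→Machine M1 (1797 ops/s), Juno→Machine M3 (2284 ops/s) — total 1921+2026+1851+1797+2284 = 9879 ops/s.
Max-entry greedy (repeatedly take the single best remaining cell) gives 9420 ops/s, worse by 459.
Next-best assignment: Umbra→Machine M6, Onyx→Machine M5, Quanta→Machine M3, Apex→Machine M1, Juno→Machine M7 = 9609 ops/s.
Swapping Quanta↔Onyx (Quanta→Machine M6 688 ops/s, Onyx→Machine M5 1448 ops/s) loses 1741.
No other one-to-one assignment exceeds 9879 ops/s.
Umbra's own top instance is Machine M6 (2118 ops/s), but forcing Umbra→Machine M6 and reassigning the rest optimally gives only 9609 ops/s — worse by 270.

Umbra receives Machine M7.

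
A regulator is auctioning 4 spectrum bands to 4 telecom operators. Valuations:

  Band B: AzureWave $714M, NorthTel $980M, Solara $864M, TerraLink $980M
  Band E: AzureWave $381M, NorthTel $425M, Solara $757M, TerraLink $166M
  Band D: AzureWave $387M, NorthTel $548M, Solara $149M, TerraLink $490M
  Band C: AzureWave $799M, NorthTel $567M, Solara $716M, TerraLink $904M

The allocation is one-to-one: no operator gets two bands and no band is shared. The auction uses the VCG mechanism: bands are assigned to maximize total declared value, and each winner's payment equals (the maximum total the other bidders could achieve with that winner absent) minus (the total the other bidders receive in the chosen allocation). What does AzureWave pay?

Efficient allocation: AzureWave→Band C ($799M), NorthTel→Band D ($548M), Solara→Band E ($757M), TerraLink→Band B ($980M); total welfare W = $3084M.
AzureWave receives Band C at value $799M, so the others get W − 799 = $2285M.
Without AzureWave: best allocation of the remaining 3 bidders over all 4 bands is NorthTel→Band B ($980M), Solara→Band E ($757M), TerraLink→Band C ($904M), total $2641M.
VCG payment = (others' best without AzureWave) − (others' welfare with AzureWave) = 2641 − 2285 = $356M.

AzureWave pays $356M.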